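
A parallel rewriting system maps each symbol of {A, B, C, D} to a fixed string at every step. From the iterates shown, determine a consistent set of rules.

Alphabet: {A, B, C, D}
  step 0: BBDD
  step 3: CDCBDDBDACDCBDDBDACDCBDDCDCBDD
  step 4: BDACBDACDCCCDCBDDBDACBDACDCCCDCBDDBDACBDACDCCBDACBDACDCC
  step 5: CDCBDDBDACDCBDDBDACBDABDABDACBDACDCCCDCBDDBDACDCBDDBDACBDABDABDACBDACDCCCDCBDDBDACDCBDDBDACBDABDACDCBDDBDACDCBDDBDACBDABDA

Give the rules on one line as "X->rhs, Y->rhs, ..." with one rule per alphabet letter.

A->BDD, B->CD, C->BDA, D->C

  step 4 ⇒ step 5: BDACBDACDCCCDCBDDBDACBDACDCCCDCBDDBDACBDACDCCBDACBDACDCC ⇒ CD·C·BDD·BDA·CD·C·BDD·BDA·C·BDA·BDA·BDA·C·BDA·CD·C·C·CD·C·BDD·BDA·CD·C·BDD·BDA·C·BDA·BDA·BDA·C·BDA·CD·C·C·CD·C·BDD·BDA·CD·C·BDD·BDA·C·BDA·BDA·CD·C·BDD·BDA·CD·C·BDD·BDA·C·BDA·BDA
    A ↦ BDD
    B ↦ CD
    C ↦ BDA
    D ↦ C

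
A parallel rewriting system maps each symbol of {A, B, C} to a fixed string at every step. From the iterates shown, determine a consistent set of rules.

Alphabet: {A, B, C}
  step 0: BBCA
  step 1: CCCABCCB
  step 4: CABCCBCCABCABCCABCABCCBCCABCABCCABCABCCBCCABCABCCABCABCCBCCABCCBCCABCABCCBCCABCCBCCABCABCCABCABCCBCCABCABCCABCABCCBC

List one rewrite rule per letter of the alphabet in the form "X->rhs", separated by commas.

  step 0 ⇒ step 1: BBCA ⇒ C·C·CAB·CCB
    A ↦ CCB
    B ↦ C
    C ↦ CAB

A->CCB, B->C, C->CAB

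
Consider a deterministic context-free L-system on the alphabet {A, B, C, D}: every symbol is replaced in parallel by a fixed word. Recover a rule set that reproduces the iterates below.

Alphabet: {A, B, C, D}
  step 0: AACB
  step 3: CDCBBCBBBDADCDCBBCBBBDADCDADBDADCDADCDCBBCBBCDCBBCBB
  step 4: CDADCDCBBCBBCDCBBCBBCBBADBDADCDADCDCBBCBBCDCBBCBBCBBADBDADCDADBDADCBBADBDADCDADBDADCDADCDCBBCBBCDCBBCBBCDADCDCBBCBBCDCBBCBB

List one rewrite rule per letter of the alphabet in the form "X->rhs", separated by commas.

  step 3 ⇒ step 4: CDCBBCBBBDADCDCBBCBBBDADCDADBDADCDADCDCBBCBBCDCBBCBB ⇒ CD·AD·CD·CBB·CBB·CD·CBB·CBB·CBB·AD·BD·AD·CD·AD·CD·CBB·CBB·CD·CBB·CBB·CBB·AD·BD·AD·CD·AD·BD·AD·CBB·AD·BD·AD·CD·AD·BD·AD·CD·AD·CD·CBB·CBB·CD·CBB·CBB·CD·AD·CD·CBB·CBB·CD·CBB·CBB
    A ↦ BD
    B ↦ CBB
    C ↦ CD
    D ↦ AD

A->BD, B->CBB, C->CD, D->AD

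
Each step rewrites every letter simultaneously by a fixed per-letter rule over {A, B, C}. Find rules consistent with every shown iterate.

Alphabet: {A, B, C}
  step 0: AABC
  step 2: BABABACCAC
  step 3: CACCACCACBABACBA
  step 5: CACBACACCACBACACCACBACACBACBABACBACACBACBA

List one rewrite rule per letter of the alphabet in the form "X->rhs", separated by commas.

  step 2 ⇒ step 3: BABABACCAC ⇒ CA·C·CA·C·CA·C·BA·BA·C·BA
    A ↦ C
    B ↦ CA
    C ↦ BA

A->C, B->CA, C->BA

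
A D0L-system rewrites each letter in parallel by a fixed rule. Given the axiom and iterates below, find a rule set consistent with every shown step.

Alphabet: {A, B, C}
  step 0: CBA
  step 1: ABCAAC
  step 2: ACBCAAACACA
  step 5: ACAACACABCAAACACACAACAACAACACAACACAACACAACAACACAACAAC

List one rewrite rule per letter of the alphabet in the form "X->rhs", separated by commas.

  step 1 ⇒ step 2: ABCAAC ⇒ AC·BCA·A·AC·AC·A
    A ↦ AC
    B ↦ BCA
    C ↦ A

A->AC, B->BCA, C->A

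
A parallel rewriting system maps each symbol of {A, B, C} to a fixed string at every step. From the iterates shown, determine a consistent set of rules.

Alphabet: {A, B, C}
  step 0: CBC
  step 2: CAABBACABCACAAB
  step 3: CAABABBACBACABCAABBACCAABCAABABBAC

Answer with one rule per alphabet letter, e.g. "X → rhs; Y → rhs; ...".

  step 2 ⇒ step 3: CAABBACABCACAAB ⇒ CA·AB·AB·BAC·BAC·AB·CA·AB·BAC·CA·AB·CA·AB·AB·BAC
    A ↦ AB
    B ↦ BAC
    C ↦ CA

A->AB, B->BAC, C->CA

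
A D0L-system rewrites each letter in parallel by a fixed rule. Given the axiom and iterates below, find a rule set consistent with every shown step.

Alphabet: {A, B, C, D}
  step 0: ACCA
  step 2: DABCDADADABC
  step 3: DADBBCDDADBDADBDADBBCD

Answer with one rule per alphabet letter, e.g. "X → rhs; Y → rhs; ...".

A->DB, B->BC, C->D, D->DA

  step 2 ⇒ step 3: DABCDADADABC ⇒ DA·DB·BC·D·DA·DB·DA·DB·DA·DB·BC·D
    A ↦ DB
    B ↦ BC
    C ↦ D
    D ↦ DA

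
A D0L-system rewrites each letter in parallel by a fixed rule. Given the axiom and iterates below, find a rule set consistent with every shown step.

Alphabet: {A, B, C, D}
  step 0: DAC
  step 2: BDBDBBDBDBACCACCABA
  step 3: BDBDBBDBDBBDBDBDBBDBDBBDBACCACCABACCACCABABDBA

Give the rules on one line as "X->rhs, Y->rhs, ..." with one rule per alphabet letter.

  step 2 ⇒ step 3: BDBDBBDBDBACCACCABA ⇒ BD·BDB·BD·BDB·BD·BD·BDB·BD·BDB·BD·BA·CCA·CCA·BA·CCA·CCA·BA·BD·BA
    A ↦ BA
    B ↦ BD
    C ↦ CCA
    D ↦ BDB

A->BA, B->BD, C->CCA, D->BDB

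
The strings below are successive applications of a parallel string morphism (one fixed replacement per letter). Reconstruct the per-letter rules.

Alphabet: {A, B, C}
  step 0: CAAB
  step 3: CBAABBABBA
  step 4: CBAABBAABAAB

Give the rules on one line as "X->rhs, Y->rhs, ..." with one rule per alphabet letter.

A->B, B->A, C->CBA

  step 3 ⇒ step 4: CBAABBABBA ⇒ CBA·A·B·B·A·A·B·A·A·B
    A ↦ B
    B ↦ A
    C ↦ CBA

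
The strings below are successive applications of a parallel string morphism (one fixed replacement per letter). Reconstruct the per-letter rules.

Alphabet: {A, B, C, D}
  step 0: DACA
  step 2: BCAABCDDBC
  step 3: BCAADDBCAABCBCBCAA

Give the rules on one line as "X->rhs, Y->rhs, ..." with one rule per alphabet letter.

A->D, B->BC, C->AA, D->BC

  step 2 ⇒ step 3: BCAABCDDBC ⇒ BC·AA·D·D·BC·AA·BC·BC·BC·AA
    A ↦ D
    B ↦ BC
    C ↦ AA
    D ↦ BC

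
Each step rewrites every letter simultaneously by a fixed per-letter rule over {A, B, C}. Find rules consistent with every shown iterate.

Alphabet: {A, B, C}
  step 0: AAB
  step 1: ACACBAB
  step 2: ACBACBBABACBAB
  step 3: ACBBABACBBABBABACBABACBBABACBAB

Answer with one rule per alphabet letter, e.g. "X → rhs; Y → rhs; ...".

A->AC, B->BAB, C->B

  step 2 ⇒ step 3: ACBACBBABACBAB ⇒ AC·B·BAB·AC·B·BAB·BAB·AC·BAB·AC·B·BAB·AC·BAB
    A ↦ AC
    B ↦ BAB
    C ↦ B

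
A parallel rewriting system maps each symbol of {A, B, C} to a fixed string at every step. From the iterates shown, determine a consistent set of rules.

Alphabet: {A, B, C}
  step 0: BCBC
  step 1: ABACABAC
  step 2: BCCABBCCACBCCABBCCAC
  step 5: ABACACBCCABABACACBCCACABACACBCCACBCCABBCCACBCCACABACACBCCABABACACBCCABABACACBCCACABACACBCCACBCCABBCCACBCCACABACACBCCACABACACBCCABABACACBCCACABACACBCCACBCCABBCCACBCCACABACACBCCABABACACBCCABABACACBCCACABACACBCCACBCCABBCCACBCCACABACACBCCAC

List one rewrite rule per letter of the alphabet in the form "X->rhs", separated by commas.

A->BCC, B->AB, C->AC

  step 1 ⇒ step 2: ABACABAC ⇒ BCC·AB·BCC·AC·BCC·AB·BCC·AC
    A ↦ BCC
    B ↦ AB
    C ↦ AC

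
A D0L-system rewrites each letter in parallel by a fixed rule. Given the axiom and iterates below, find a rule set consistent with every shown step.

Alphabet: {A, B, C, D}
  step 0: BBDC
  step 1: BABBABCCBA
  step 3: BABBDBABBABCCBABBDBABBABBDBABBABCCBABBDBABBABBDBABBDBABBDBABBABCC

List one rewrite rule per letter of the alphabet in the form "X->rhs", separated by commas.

  step 0 ⇒ step 1: BBDC ⇒ BAB·BAB·CC·BA
    B ↦ BAB
    C ↦ BA
    D ↦ CC
    A ↦ BD  (constrained at step 1)

A->BD, B->BAB, C->BA, D->CC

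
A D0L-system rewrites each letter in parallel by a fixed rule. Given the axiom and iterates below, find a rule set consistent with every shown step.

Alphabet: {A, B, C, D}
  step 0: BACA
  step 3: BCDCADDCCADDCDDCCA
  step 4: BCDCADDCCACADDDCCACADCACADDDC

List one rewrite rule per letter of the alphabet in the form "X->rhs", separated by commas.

  step 3 ⇒ step 4: BCDCADDCCADDCDDCCA ⇒ BC·D·CA·D·DC·CA·CA·D·D·DC·CA·CA·D·CA·CA·D·D·DC
    A ↦ DC
    B ↦ BC
    C ↦ D
    D ↦ CA

A->DC, B->BC, C->D, D->CA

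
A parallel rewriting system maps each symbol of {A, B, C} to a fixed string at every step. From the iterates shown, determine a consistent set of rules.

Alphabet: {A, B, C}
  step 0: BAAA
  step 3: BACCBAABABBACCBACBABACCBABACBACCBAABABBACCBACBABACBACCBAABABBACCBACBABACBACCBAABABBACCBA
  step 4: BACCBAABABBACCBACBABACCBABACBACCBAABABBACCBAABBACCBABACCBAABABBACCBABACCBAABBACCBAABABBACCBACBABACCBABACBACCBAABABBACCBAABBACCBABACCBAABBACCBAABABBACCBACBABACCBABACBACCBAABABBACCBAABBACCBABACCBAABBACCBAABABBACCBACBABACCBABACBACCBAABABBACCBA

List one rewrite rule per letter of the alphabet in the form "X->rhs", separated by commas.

  step 3 ⇒ step 4: BACCBAABABBACCBACBABACCBABACBACCBAABABBACCBACBABACBACCBAABABBACCBACBABACBACCBAABABBACCBA ⇒ BAC·CBA·AB·AB·BAC·CBA·CBA·BAC·CBA·BAC·BAC·CBA·AB·AB·BAC·CBA·AB·BAC·CBA·BAC·CBA·AB·AB·BAC·CBA·BAC·CBA·AB·BAC·CBA·AB·AB·BAC·CBA·CBA·BAC·CBA·BAC·BAC·CBA·AB·AB·BAC·CBA·AB·BAC·CBA·BAC·CBA·AB·BAC·CBA·AB·AB·BAC·CBA·CBA·BAC·CBA·BAC·BAC·CBA·AB·AB·BAC·CBA·AB·BAC·CBA·BAC·CBA·AB·BAC·CBA·AB·AB·BAC·CBA·CBA·BAC·CBA·BAC·BAC·CBA·AB·AB·BAC·CBA
    A ↦ CBA
    B ↦ BAC
    C ↦ AB

A->CBA, B->BAC, C->AB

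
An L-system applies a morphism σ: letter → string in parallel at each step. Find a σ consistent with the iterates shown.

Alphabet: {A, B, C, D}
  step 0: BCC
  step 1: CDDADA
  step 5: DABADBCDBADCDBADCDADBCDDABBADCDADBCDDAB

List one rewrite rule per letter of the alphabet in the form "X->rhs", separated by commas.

A->AD, B->CD, C->DA, D->B

  step 0 ⇒ step 1: BCC ⇒ CD·DA·DA
    B ↦ CD
    C ↦ DA
    A ↦ AD  (constrained at step 1)
    D ↦ B  (constrained at step 1)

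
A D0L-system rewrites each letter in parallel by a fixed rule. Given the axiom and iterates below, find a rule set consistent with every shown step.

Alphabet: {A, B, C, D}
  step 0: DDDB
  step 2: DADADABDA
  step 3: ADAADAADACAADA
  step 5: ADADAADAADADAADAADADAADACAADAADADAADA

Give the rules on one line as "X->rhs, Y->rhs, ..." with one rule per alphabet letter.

  step 2 ⇒ step 3: DADADABDA ⇒ A·DA·A·DA·A·DA·CA·A·DA
    A ↦ DA
    B ↦ CA
    D ↦ A
    C ↦ B  (constrained at step 3)

A->DA, B->CA, C->B, D->A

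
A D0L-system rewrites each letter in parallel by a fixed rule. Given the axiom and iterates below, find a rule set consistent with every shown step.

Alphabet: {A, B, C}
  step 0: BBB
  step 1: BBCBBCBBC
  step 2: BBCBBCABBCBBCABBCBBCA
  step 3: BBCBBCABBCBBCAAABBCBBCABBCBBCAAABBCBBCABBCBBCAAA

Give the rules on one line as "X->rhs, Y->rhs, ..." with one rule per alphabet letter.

  step 2 ⇒ step 3: BBCBBCABBCBBCABBCBBCA ⇒ BBC·BBC·A·BBC·BBC·A·AA·BBC·BBC·A·BBC·BBC·A·AA·BBC·BBC·A·BBC·BBC·A·AA
    A ↦ AA
    B ↦ BBC
    C ↦ A

A->AA, B->BBC, C->A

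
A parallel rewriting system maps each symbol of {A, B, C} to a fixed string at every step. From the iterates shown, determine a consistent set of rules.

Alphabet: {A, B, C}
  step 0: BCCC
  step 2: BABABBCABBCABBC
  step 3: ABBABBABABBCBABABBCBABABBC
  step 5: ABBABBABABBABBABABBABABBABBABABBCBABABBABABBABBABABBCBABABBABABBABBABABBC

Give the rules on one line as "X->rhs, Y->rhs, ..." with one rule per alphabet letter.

  step 2 ⇒ step 3: BABABBCABBCABBC ⇒ AB·B·AB·B·AB·AB·BC·B·AB·AB·BC·B·AB·AB·BC
    A ↦ B
    B ↦ AB
    C ↦ BC

A->B, B->AB, C->BC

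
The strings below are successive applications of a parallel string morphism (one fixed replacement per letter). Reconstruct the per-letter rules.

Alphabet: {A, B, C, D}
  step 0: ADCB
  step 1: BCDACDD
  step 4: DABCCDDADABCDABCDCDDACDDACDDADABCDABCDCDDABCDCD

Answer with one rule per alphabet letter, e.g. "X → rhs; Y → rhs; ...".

  step 0 ⇒ step 1: ADCB ⇒ BC·DA·CD·D
    A ↦ BC
    B ↦ D
    C ↦ CD
    D ↦ DA

A->BC, B->D, C->CD, D->DA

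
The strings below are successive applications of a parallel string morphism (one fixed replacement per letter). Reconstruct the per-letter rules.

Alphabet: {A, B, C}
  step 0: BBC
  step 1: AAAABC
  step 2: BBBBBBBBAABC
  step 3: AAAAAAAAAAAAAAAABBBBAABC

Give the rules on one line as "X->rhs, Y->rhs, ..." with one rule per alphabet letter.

  step 2 ⇒ step 3: BBBBBBBBAABC ⇒ AA·AA·AA·AA·AA·AA·AA·AA·BB·BB·AA·BC
    A ↦ BB
    B ↦ AA
    C ↦ BC

A->BB, B->AA, C->BC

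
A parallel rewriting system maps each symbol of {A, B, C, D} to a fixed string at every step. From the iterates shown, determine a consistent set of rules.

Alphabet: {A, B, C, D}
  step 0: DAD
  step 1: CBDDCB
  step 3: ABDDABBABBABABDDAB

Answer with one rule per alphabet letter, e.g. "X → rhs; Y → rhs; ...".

  step 0 ⇒ step 1: DAD ⇒ CB·DD·CB
    A ↦ DD
    D ↦ CB
    B ↦ AB  (constrained at step 1)
    C ↦ B  (constrained at step 1)

A->DD, B->AB, C->B, D->CB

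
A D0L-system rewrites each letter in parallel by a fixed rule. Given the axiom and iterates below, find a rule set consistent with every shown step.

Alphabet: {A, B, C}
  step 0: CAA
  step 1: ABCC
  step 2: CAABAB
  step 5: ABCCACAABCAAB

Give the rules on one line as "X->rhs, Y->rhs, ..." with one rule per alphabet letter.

  step 1 ⇒ step 2: ABCC ⇒ C·A·AB·AB
    A ↦ C
    B ↦ A
    C ↦ AB

A->C, B->A, C->AB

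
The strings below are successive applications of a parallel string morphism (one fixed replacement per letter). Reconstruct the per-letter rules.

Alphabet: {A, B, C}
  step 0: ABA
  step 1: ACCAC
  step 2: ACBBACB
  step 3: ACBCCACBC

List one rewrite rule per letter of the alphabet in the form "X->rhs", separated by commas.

  step 2 ⇒ step 3: ACBBACB ⇒ AC·B·C·C·AC·B·C
    A ↦ AC
    B ↦ C
    C ↦ B

A->AC, B->C, C->B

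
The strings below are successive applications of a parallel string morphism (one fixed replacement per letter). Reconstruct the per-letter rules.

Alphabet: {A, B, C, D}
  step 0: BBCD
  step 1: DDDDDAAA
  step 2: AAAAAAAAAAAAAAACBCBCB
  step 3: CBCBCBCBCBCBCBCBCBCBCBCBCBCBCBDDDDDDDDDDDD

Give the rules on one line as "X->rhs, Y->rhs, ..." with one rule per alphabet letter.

A->CB, B->D, C->DDD, D->AAA

  step 2 ⇒ step 3: AAAAAAAAAAAAAAACBCBCB ⇒ CB·CB·CB·CB·CB·CB·CB·CB·CB·CB·CB·CB·CB·CB·CB·DDD·D·DDD·D·DDD·D
    A ↦ CB
    B ↦ D
    C ↦ DDD
  step 0 ⇒ step 1: BBCD ⇒ D·D·DDD·AAA
    D ↦ AAA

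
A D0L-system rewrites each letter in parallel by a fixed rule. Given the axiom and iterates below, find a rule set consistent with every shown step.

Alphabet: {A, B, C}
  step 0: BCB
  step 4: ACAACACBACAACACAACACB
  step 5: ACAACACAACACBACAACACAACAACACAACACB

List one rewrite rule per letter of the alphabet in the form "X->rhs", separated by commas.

  step 4 ⇒ step 5: ACAACACBACAACACAACACB ⇒ AC·A·AC·AC·A·AC·A·CB·AC·A·AC·AC·A·AC·A·AC·AC·A·AC·A·CB
    A ↦ AC
    B ↦ CB
    C ↦ A

A->AC, B->CB, C->A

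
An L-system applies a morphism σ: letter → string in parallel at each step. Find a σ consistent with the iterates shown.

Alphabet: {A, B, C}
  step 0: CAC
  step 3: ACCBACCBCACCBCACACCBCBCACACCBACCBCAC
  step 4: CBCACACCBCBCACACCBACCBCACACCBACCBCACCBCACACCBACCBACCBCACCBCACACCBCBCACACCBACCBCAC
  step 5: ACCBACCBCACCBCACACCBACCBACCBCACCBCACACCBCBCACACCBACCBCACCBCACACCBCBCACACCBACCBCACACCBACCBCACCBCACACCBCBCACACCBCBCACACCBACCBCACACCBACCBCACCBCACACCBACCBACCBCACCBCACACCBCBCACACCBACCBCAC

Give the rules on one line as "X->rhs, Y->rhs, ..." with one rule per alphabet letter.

A->CBC, B->CB, C->AC

  step 4 ⇒ step 5: CBCACACCBCBCACACCBACCBCACACCBACCBCACCBCACACCBACCBACCBCACCBCACACCBCBCACACCBACCBCAC ⇒ AC·CB·AC·CBC·AC·CBC·AC·AC·CB·AC·CB·AC·CBC·AC·CBC·AC·AC·CB·CBC·AC·AC·CB·AC·CBC·AC·CBC·AC·AC·CB·CBC·AC·AC·CB·AC·CBC·AC·AC·CB·AC·CBC·AC·CBC·AC·AC·CB·CBC·AC·AC·CB·CBC·AC·AC·CB·AC·CBC·AC·AC·CB·AC·CBC·AC·CBC·AC·AC·CB·AC·CB·AC·CBC·AC·CBC·AC·AC·CB·CBC·AC·AC·CB·AC·CBC·AC
    A ↦ CBC
    B ↦ CB
    C ↦ AC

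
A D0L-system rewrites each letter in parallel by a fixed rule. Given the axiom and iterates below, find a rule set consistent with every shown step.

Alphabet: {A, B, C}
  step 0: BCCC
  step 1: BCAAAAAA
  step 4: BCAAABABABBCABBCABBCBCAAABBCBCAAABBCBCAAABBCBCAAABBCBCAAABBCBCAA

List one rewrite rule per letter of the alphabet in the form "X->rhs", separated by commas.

A->AB, B->BC, C->AA

  step 0 ⇒ step 1: BCCC ⇒ BC·AA·AA·AA
    B ↦ BC
    C ↦ AA
    A ↦ AB  (constrained at step 1)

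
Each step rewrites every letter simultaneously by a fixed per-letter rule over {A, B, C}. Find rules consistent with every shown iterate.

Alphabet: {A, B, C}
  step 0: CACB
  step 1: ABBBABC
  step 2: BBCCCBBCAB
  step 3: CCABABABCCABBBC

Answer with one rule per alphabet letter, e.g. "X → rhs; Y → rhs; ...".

  step 2 ⇒ step 3: BBCCCBBCAB ⇒ C·C·AB·AB·AB·C·C·AB·BB·C
    A ↦ BB
    B ↦ C
    C ↦ AB

A->BB, B->C, C->AB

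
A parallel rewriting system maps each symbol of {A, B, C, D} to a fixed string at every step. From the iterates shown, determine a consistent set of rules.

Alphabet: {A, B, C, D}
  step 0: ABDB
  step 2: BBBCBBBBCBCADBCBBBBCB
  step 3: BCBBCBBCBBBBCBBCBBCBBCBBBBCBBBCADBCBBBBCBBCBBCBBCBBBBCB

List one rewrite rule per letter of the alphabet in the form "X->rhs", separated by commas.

A->C, B->BCB, C->BB, D->AD

  step 2 ⇒ step 3: BBBCBBBBCBCADBCBBBBCB ⇒ BCB·BCB·BCB·BB·BCB·BCB·BCB·BCB·BB·BCB·BB·C·AD·BCB·BB·BCB·BCB·BCB·BCB·BB·BCB
    A ↦ C
    B ↦ BCB
    C ↦ BB
    D ↦ AD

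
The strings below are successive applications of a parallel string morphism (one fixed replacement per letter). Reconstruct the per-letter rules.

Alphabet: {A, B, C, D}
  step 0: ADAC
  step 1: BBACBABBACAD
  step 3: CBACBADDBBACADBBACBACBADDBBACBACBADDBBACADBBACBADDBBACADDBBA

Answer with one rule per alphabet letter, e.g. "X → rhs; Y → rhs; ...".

  step 0 ⇒ step 1: ADAC ⇒ BBA·CBA·BBA·CAD
    A ↦ BBA
    C ↦ CAD
    D ↦ CBA
    B ↦ D  (constrained at step 1)

A->BBA, B->D, C->CAD, D->CBA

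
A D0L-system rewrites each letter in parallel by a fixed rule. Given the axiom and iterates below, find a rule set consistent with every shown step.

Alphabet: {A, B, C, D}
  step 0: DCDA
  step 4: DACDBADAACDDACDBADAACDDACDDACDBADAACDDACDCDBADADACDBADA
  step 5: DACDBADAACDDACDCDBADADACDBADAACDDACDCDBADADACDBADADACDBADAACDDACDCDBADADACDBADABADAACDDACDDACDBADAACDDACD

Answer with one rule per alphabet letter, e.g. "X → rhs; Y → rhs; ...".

  step 4 ⇒ step 5: DACDBADAACDDACDBADAACDDACDDACDBADAACDDACDCDBADADACDBADA ⇒ DA·CD·BA·DA·A·CD·DA·CD·CD·BA·DA·DA·CD·BA·DA·A·CD·DA·CD·CD·BA·DA·DA·CD·BA·DA·DA·CD·BA·DA·A·CD·DA·CD·CD·BA·DA·DA·CD·BA·DA·BA·DA·A·CD·DA·CD·DA·CD·BA·DA·A·CD·DA·CD
    A ↦ CD
    B ↦ A
    C ↦ BA
    D ↦ DA

A->CD, B->A, C->BA, D->DA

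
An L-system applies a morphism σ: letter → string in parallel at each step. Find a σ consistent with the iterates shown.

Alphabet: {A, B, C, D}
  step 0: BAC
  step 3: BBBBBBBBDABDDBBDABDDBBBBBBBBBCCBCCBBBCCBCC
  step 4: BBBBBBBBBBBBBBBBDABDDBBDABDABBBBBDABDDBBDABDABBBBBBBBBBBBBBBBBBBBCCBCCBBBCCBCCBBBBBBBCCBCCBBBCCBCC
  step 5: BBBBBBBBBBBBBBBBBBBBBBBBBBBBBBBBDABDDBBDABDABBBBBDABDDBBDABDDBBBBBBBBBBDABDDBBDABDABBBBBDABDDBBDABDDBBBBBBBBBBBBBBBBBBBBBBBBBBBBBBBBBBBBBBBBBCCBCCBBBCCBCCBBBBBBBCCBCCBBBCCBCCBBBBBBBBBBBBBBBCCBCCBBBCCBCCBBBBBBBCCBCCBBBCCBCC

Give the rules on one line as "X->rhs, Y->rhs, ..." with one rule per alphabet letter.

  step 4 ⇒ step 5: BBBBBBBBBBBBBBBBDABDDBBDABDABBBBBDABDDBBDABDABBBBBBBBBBBBBBBBBBBBCCBCCBBBCCBCCBBBBBBBCCBCCBBBCCBCC ⇒ BB·BB·BB·BB·BB·BB·BB·BB·BB·BB·BB·BB·BB·BB·BB·BB·DAB·DD·BB·DAB·DAB·BB·BB·DAB·DD·BB·DAB·DD·BB·BB·BB·BB·BB·DAB·DD·BB·DAB·DAB·BB·BB·DAB·DD·BB·DAB·DD·BB·BB·BB·BB·BB·BB·BB·BB·BB·BB·BB·BB·BB·BB·BB·BB·BB·BB·BB·BB·BCC·BCC·BB·BCC·BCC·BB·BB·BB·BCC·BCC·BB·BCC·BCC·BB·BB·BB·BB·BB·BB·BB·BCC·BCC·BB·BCC·BCC·BB·BB·BB·BCC·BCC·BB·BCC·BCC
    A ↦ DD
    B ↦ BB
    C ↦ BCC
    D ↦ DAB

A->DD, B->BB, C->BCC, D->DAB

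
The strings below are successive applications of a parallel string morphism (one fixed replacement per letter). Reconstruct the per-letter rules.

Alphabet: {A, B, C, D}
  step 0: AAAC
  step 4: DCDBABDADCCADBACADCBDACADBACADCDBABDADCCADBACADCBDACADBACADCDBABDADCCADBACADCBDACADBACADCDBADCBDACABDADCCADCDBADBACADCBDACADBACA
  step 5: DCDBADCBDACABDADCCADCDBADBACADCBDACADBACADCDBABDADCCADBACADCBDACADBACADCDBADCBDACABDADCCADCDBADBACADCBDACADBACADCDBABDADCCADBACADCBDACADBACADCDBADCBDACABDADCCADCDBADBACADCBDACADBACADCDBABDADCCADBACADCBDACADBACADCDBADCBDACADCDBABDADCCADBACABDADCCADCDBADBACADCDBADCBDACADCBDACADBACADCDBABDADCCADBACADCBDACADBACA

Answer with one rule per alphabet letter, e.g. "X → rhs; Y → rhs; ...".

A->CA, B->BDA, C->DBA, D->DC

  step 4 ⇒ step 5: DCDBABDADCCADBACADCBDACADBACADCDBABDADCCADBACADCBDACADBACADCDBABDADCCADBACADCBDACADBACADCDBADCBDACABDADCCADCDBADBACADCBDACADBACA ⇒ DC·DBA·DC·BDA·CA·BDA·DC·CA·DC·DBA·DBA·CA·DC·BDA·CA·DBA·CA·DC·DBA·BDA·DC·CA·DBA·CA·DC·BDA·CA·DBA·CA·DC·DBA·DC·BDA·CA·BDA·DC·CA·DC·DBA·DBA·CA·DC·BDA·CA·DBA·CA·DC·DBA·BDA·DC·CA·DBA·CA·DC·BDA·CA·DBA·CA·DC·DBA·DC·BDA·CA·BDA·DC·CA·DC·DBA·DBA·CA·DC·BDA·CA·DBA·CA·DC·DBA·BDA·DC·CA·DBA·CA·DC·BDA·CA·DBA·CA·DC·DBA·DC·BDA·CA·DC·DBA·BDA·DC·CA·DBA·CA·BDA·DC·CA·DC·DBA·DBA·CA·DC·DBA·DC·BDA·CA·DC·BDA·CA·DBA·CA·DC·DBA·BDA·DC·CA·DBA·CA·DC·BDA·CA·DBA·CA
    A ↦ CA
    B ↦ BDA
    C ↦ DBA
    D ↦ DC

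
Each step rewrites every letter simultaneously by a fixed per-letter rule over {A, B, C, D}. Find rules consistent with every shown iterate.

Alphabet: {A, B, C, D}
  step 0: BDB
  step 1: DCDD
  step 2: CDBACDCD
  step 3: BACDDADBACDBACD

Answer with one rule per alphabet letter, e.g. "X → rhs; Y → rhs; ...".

A->AD, B->D, C->BA, D->CD

  step 2 ⇒ step 3: CDBACDCD ⇒ BA·CD·D·AD·BA·CD·BA·CD
    A ↦ AD
    B ↦ D
    C ↦ BA
    D ↦ CD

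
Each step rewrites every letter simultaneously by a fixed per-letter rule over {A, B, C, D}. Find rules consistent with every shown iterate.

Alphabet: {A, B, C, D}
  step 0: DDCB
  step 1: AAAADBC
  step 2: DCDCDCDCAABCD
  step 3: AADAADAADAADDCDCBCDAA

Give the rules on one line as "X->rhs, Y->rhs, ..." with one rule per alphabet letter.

  step 2 ⇒ step 3: DCDCDCDCAABCD ⇒ AA·D·AA·D·AA·D·AA·D·DC·DC·BC·D·AA
    A ↦ DC
    B ↦ BC
    C ↦ D
    D ↦ AA

A->DC, B->BC, C->D, D->AA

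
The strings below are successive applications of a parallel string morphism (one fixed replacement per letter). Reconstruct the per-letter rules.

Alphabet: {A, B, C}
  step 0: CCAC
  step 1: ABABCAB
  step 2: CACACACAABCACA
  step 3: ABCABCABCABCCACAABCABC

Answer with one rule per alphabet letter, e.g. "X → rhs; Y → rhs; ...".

A->C, B->ACA, C->AB

  step 2 ⇒ step 3: CACACACAABCACA ⇒ AB·C·AB·C·AB·C·AB·C·C·ACA·AB·C·AB·C
    A ↦ C
    B ↦ ACA
    C ↦ AB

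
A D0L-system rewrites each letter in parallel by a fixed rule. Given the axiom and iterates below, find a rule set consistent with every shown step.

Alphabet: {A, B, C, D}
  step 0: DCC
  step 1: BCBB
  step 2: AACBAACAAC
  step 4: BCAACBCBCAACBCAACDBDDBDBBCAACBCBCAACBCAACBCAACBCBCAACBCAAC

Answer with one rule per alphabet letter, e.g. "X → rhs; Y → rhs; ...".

A->DBD, B->AAC, C->B, D->BC

  step 1 ⇒ step 2: BCBB ⇒ AAC·B·AAC·AAC
    B ↦ AAC
    C ↦ B
    A ↦ DBD  (constrained at step 2)
  step 0 ⇒ step 1: DCC ⇒ BC·B·B
    D ↦ BC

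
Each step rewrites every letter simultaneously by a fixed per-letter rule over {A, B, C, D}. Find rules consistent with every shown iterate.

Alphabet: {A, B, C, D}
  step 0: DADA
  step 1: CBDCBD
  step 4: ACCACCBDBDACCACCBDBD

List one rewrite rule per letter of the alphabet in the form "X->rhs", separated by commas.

  step 0 ⇒ step 1: DADA ⇒ C·BD·C·BD
    A ↦ BD
    D ↦ C
    B ↦ AC  (constrained at step 1)
    C ↦ A  (constrained at step 1)

A->BD, B->AC, C->A, D->C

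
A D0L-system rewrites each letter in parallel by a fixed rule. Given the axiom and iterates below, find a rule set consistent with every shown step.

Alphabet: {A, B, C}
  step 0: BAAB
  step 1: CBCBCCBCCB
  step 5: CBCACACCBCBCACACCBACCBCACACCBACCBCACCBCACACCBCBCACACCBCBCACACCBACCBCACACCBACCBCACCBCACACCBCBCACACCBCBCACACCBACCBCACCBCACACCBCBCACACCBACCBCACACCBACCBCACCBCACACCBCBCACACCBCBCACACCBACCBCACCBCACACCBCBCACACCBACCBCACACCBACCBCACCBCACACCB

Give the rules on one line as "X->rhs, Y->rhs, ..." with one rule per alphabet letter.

  step 0 ⇒ step 1: BAAB ⇒ CB·CBC·CBC·CB
    A ↦ CBC
    B ↦ CB
    C ↦ AC  (constrained at step 1)

A->CBC, B->CB, C->AC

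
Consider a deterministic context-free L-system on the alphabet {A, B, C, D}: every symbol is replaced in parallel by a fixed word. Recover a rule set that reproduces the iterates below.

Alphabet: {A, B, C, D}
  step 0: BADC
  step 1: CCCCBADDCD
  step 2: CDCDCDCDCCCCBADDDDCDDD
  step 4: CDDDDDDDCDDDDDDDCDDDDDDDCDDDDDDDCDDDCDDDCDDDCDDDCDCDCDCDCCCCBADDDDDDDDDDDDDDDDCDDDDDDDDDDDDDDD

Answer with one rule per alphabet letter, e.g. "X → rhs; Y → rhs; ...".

A->CBA, B->CCC, C->CD, D->DD

  step 1 ⇒ step 2: CCCCBADDCD ⇒ CD·CD·CD·CD·CCC·CBA·DD·DD·CD·DD
    A ↦ CBA
    B ↦ CCC
    C ↦ CD
    D ↦ DD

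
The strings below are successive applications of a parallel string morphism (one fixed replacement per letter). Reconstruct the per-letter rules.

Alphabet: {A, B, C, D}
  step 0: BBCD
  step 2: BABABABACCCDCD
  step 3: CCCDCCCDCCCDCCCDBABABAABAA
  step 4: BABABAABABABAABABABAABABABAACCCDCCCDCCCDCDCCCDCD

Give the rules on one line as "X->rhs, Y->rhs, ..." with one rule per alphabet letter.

A->CD, B->CC, C->BA, D->A

  step 3 ⇒ step 4: CCCDCCCDCCCDCCCDBABABAABAA ⇒ BA·BA·BA·A·BA·BA·BA·A·BA·BA·BA·A·BA·BA·BA·A·CC·CD·CC·CD·CC·CD·CD·CC·CD·CD
    A ↦ CD
    B ↦ CC
    C ↦ BA
    D ↦ A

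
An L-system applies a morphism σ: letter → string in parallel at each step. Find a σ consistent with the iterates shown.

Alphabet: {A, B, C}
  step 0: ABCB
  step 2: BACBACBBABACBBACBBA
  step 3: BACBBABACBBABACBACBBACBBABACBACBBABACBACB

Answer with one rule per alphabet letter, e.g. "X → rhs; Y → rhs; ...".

A->B, B->BAC, C->BA

  step 2 ⇒ step 3: BACBACBBABACBBACBBA ⇒ BAC·B·BA·BAC·B·BA·BAC·BAC·B·BAC·B·BA·BAC·BAC·B·BA·BAC·BAC·B
    A ↦ B
    B ↦ BAC
    C ↦ BA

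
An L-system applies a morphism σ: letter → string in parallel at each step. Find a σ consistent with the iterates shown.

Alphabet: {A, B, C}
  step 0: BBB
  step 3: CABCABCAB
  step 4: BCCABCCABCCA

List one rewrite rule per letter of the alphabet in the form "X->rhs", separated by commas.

A->C, B->CA, C->B

  step 3 ⇒ step 4: CABCABCAB ⇒ B·C·CA·B·C·CA·B·C·CA
    A ↦ C
    B ↦ CA
    C ↦ B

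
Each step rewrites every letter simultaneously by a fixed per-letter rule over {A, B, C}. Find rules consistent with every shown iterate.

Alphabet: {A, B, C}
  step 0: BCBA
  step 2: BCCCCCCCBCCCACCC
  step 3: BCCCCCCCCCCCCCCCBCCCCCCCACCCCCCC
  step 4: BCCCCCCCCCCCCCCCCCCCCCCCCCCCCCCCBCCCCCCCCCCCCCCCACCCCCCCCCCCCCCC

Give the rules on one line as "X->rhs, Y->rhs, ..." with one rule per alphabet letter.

  step 3 ⇒ step 4: BCCCCCCCCCCCCCCCBCCCCCCCACCCCCCC ⇒ BC·CC·CC·CC·CC·CC·CC·CC·CC·CC·CC·CC·CC·CC·CC·CC·BC·CC·CC·CC·CC·CC·CC·CC·AC·CC·CC·CC·CC·CC·CC·CC
    A ↦ AC
    B ↦ BC
    C ↦ CC

A->AC, B->BC, C->CC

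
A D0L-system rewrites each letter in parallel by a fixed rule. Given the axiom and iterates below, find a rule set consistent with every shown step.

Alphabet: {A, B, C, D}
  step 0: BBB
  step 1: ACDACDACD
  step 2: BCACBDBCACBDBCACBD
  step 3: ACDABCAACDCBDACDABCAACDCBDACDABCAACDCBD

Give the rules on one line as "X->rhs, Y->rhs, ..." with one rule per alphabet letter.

A->BC, B->ACD, C->A, D->CBD

  step 2 ⇒ step 3: BCACBDBCACBDBCACBD ⇒ ACD·A·BC·A·ACD·CBD·ACD·A·BC·A·ACD·CBD·ACD·A·BC·A·ACD·CBD
    A ↦ BC
    B ↦ ACD
    C ↦ A
    D ↦ CBD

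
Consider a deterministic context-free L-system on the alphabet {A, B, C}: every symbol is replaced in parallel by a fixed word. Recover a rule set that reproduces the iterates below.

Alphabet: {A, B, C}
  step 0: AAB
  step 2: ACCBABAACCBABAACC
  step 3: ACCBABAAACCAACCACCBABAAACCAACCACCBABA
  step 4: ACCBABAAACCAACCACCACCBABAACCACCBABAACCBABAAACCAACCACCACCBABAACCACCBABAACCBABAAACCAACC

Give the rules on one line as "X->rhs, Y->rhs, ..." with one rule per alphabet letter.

  step 3 ⇒ step 4: ACCBABAAACCAACCACCBABAAACCAACCACCBABA ⇒ ACC·BA·BA·A·ACC·A·ACC·ACC·ACC·BA·BA·ACC·ACC·BA·BA·ACC·BA·BA·A·ACC·A·ACC·ACC·ACC·BA·BA·ACC·ACC·BA·BA·ACC·BA·BA·A·ACC·A·ACC
    A ↦ ACC
    B ↦ A
    C ↦ BA

A->ACC, B->A, C->BA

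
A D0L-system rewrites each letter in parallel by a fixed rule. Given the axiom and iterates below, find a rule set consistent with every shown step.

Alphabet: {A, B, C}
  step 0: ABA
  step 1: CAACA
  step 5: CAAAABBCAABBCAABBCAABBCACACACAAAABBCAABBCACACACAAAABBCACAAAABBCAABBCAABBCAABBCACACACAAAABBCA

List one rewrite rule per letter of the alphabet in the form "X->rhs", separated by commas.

A->CA, B->A, C->ABB

  step 0 ⇒ step 1: ABA ⇒ CA·A·CA
    A ↦ CA
    B ↦ A
    C ↦ ABB  (constrained at step 1)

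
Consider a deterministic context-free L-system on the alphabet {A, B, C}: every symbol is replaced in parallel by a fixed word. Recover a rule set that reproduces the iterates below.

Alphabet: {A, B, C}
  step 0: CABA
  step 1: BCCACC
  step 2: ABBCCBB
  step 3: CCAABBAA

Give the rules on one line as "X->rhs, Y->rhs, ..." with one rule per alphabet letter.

  step 2 ⇒ step 3: ABBCCBB ⇒ CC·A·A·B·B·A·A
    A ↦ CC
    B ↦ A
    C ↦ B

A->CC, B->A, C->B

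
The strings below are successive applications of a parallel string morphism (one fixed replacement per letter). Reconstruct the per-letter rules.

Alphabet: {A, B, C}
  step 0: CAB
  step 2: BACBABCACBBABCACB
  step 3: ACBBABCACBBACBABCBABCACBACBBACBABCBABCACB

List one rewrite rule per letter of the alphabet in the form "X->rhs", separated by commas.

  step 2 ⇒ step 3: BACBABCACBBABCACB ⇒ ACB·B·ABC·ACB·B·ACB·ABC·B·ABC·ACB·ACB·B·ACB·ABC·B·ABC·ACB
    A ↦ B
    B ↦ ACB
    C ↦ ABC

A->B, B->ACB, C->ABC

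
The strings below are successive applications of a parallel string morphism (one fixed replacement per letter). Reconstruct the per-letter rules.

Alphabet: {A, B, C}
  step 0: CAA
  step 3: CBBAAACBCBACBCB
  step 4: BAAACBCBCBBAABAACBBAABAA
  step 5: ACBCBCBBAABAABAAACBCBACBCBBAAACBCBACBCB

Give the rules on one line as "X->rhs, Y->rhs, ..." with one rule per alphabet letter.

A->CB, B->A, C->BA

  step 4 ⇒ step 5: BAAACBCBCBBAABAACBBAABAA ⇒ A·CB·CB·CB·BA·A·BA·A·BA·A·A·CB·CB·A·CB·CB·BA·A·A·CB·CB·A·CB·CB
    A ↦ CB
    B ↦ A
    C ↦ BA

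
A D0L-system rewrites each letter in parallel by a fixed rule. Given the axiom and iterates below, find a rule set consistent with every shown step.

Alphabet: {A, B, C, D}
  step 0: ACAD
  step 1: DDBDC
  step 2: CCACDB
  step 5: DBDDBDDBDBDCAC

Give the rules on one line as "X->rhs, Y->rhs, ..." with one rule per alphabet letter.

  step 1 ⇒ step 2: DDBDC ⇒ C·C·A·C·DB
    B ↦ A
    C ↦ DB
    D ↦ C
  step 0 ⇒ step 1: ACAD ⇒ D·DB·D·C
    A ↦ D

A->D, B->A, C->DB, D->C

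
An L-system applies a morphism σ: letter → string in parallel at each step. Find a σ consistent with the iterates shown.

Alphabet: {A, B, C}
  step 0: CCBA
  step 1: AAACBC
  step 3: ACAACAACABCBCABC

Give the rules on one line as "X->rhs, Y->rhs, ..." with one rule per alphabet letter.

  step 0 ⇒ step 1: CCBA ⇒ A·A·AC·BC
    A ↦ BC
    B ↦ AC
    C ↦ A

A->BC, B->AC, C->A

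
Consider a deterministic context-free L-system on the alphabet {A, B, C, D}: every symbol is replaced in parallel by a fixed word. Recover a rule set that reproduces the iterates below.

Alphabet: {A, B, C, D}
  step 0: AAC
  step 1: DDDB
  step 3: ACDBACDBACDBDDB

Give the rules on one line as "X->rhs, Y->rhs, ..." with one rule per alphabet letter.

A->D, B->AC, C->DB, D->BC

  step 0 ⇒ step 1: AAC ⇒ D·D·DB
    A ↦ D
    C ↦ DB
    B ↦ AC  (constrained at step 1)
    D ↦ BC  (constrained at step 1)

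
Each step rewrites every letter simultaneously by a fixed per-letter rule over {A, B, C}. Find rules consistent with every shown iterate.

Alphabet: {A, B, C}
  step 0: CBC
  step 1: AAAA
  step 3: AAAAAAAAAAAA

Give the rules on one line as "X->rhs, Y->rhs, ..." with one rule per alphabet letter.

A->BC, B->AA, C->A

  step 0 ⇒ step 1: CBC ⇒ A·AA·A
    B ↦ AA
    C ↦ A
    A ↦ BC  (constrained at step 1)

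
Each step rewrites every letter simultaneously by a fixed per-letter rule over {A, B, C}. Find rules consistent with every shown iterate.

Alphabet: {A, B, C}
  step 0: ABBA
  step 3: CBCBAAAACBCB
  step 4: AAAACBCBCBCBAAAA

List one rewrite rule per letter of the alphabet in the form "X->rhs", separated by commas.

A->CB, B->A, C->A

  step 3 ⇒ step 4: CBCBAAAACBCB ⇒ A·A·A·A·CB·CB·CB·CB·A·A·A·A
    A ↦ CB
    B ↦ A
    C ↦ A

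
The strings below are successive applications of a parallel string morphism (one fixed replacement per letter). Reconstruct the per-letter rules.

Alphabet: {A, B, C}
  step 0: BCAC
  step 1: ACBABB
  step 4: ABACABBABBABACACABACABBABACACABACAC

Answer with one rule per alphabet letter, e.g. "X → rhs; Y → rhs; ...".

  step 0 ⇒ step 1: BCAC ⇒ AC·B·AB·B
    A ↦ AB
    B ↦ AC
    C ↦ B

A->AB, B->AC, C->B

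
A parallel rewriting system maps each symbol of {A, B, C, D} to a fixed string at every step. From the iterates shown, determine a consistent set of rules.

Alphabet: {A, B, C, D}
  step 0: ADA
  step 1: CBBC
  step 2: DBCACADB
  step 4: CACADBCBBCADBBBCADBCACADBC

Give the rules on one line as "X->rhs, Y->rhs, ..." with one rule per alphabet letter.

A->C, B->CA, C->DB, D->BB

  step 1 ⇒ step 2: CBBC ⇒ DB·CA·CA·DB
    B ↦ CA
    C ↦ DB
  step 0 ⇒ step 1: ADA ⇒ C·BB·C
    A ↦ C
  step 0 ⇒ step 1: ADA ⇒ C·BB·C
    D ↦ BB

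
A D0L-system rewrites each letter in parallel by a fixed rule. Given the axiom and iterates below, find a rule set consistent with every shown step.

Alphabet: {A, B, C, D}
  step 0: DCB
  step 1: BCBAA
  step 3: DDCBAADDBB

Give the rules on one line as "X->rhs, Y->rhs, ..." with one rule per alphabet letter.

A->D, B->AA, C->CB, D->B

  step 0 ⇒ step 1: DCB ⇒ B·CB·AA
    B ↦ AA
    C ↦ CB
    D ↦ B
    A ↦ D  (constrained at step 1)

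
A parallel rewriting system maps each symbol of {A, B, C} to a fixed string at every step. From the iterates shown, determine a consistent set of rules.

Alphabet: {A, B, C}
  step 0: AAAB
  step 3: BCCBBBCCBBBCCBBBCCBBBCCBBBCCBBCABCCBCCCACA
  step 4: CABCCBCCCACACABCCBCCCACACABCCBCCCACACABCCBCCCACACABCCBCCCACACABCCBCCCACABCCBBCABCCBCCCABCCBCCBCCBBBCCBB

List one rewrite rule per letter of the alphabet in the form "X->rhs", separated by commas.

  step 3 ⇒ step 4: BCCBBBCCBBBCCBBBCCBBBCCBBBCCBBCABCCBCCCACA ⇒ CA·BCC·BCC·CA·CA·CA·BCC·BCC·CA·CA·CA·BCC·BCC·CA·CA·CA·BCC·BCC·CA·CA·CA·BCC·BCC·CA·CA·CA·BCC·BCC·CA·CA·BCC·BB·CA·BCC·BCC·CA·BCC·BCC·BCC·BB·BCC·BB
    A ↦ BB
    B ↦ CA
    C ↦ BCC

A->BB, B->CA, C->BCC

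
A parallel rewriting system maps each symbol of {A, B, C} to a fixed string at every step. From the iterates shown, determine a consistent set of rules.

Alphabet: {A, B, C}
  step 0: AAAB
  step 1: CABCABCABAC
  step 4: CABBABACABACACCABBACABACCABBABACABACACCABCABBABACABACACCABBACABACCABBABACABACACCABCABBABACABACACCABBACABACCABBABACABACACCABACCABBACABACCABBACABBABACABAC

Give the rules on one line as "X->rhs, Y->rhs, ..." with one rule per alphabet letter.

A->CAB, B->AC, C->BA

  step 0 ⇒ step 1: AAAB ⇒ CAB·CAB·CAB·AC
    A ↦ CAB
    B ↦ AC
    C ↦ BA  (constrained at step 1)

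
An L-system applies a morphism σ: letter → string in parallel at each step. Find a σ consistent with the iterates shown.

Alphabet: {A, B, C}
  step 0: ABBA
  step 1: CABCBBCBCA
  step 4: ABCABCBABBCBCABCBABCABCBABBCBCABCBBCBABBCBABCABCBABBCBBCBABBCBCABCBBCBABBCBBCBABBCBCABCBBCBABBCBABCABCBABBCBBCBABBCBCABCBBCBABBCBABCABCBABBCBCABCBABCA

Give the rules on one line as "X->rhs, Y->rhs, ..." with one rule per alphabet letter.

A->CA, B->BCB, C->AB

  step 0 ⇒ step 1: ABBA ⇒ CA·BCB·BCB·CA
    A ↦ CA
    B ↦ BCB
    C ↦ AB  (constrained at step 1)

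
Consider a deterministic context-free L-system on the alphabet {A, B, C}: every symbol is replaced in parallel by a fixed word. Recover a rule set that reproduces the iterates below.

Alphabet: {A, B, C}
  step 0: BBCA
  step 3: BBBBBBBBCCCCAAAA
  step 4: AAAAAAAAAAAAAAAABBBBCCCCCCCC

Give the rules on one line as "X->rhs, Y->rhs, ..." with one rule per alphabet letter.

A->CC, B->AA, C->B

  step 3 ⇒ step 4: BBBBBBBBCCCCAAAA ⇒ AA·AA·AA·AA·AA·AA·AA·AA·B·B·B·B·CC·CC·CC·CC
    A ↦ CC
    B ↦ AA
    C ↦ B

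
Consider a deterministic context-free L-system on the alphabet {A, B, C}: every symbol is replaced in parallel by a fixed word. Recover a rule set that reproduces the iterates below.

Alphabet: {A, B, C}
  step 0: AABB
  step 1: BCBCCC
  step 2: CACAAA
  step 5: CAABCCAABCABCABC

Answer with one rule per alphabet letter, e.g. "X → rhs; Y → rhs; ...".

  step 1 ⇒ step 2: BCBCCC ⇒ C·A·C·A·A·A
    B ↦ C
    C ↦ A
  step 0 ⇒ step 1: AABB ⇒ BC·BC·C·C
    A ↦ BC

A->BC, B->C, C->A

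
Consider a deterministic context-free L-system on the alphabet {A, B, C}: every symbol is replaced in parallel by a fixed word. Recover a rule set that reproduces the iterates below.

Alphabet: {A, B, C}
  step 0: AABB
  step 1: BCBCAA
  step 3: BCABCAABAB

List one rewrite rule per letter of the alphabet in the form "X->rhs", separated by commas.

  step 0 ⇒ step 1: AABB ⇒ BC·BC·A·A
    A ↦ BC
    B ↦ A
    C ↦ B  (constrained at step 1)

A->BC, B->A, C->B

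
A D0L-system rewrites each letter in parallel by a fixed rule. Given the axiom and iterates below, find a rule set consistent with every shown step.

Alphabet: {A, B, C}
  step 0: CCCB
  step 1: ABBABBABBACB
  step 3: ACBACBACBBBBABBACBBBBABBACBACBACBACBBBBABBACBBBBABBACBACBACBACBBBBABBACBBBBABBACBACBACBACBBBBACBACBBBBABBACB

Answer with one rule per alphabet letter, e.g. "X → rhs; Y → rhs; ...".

A->BBB, B->ACB, C->ABB

  step 0 ⇒ step 1: CCCB ⇒ ABB·ABB·ABB·ACB
    B ↦ ACB
    C ↦ ABB
    A ↦ BBB  (constrained at step 1)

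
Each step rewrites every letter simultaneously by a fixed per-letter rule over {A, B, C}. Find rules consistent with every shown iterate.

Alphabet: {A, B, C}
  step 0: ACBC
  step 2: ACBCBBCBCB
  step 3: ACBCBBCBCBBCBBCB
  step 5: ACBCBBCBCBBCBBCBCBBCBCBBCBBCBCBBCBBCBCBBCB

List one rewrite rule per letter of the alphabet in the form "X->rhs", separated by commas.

  step 2 ⇒ step 3: ACBCBBCBCB ⇒ AC·B·CB·B·CB·CB·B·CB·B·CB
    A ↦ AC
    B ↦ CB
    C ↦ B

A->AC, B->CB, C->B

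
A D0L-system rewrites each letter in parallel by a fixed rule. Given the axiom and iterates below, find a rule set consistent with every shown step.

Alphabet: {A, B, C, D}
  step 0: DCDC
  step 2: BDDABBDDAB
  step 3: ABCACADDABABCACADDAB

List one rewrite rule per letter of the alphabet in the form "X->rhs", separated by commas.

A->DD, B->AB, C->B, D->CA

  step 2 ⇒ step 3: BDDABBDDAB ⇒ AB·CA·CA·DD·AB·AB·CA·CA·DD·AB
    A ↦ DD
    B ↦ AB
    D ↦ CA
    C ↦ B  (constrained at step 0)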